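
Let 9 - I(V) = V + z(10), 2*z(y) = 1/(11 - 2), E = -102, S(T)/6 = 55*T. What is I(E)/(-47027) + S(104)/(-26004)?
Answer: -220479769/166757742 ≈ -1.3222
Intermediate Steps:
S(T) = 330*T (S(T) = 6*(55*T) = 330*T)
z(y) = 1/18 (z(y) = 1/(2*(11 - 2)) = (½)/9 = (½)*(⅑) = 1/18)
I(V) = 161/18 - V (I(V) = 9 - (V + 1/18) = 9 - (1/18 + V) = 9 + (-1/18 - V) = 161/18 - V)
I(E)/(-47027) + S(104)/(-26004) = (161/18 - 1*(-102))/(-47027) + (330*104)/(-26004) = (161/18 + 102)*(-1/47027) + 34320*(-1/26004) = (1997/18)*(-1/47027) - 260/197 = -1997/846486 - 260/197 = -220479769/166757742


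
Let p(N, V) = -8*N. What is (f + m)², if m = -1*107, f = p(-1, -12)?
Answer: 9801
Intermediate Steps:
f = 8 (f = -8*(-1) = 8)
m = -107
(f + m)² = (8 - 107)² = (-99)² = 9801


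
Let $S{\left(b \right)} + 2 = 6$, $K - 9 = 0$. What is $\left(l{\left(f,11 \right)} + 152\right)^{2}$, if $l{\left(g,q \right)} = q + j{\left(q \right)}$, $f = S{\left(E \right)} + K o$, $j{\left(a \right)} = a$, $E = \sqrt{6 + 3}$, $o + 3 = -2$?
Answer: $30276$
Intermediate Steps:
$o = -5$ ($o = -3 - 2 = -5$)
$E = 3$ ($E = \sqrt{9} = 3$)
$K = 9$ ($K = 9 + 0 = 9$)
$S{\left(b \right)} = 4$ ($S{\left(b \right)} = -2 + 6 = 4$)
$f = -41$ ($f = 4 + 9 \left(-5\right) = 4 - 45 = -41$)
$l{\left(g,q \right)} = 2 q$ ($l{\left(g,q \right)} = q + q = 2 q$)
$\left(l{\left(f,11 \right)} + 152\right)^{2} = \left(2 \cdot 11 + 152\right)^{2} = \left(22 + 152\right)^{2} = 174^{2} = 30276$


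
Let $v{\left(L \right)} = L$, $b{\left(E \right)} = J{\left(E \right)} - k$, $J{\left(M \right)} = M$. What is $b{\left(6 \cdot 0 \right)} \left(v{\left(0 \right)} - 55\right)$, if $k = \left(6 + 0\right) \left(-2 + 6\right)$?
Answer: $1320$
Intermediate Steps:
$k = 24$ ($k = 6 \cdot 4 = 24$)
$b{\left(E \right)} = -24 + E$ ($b{\left(E \right)} = E - 24 = -24 + E$)
$b{\left(6 \cdot 0 \right)} \left(v{\left(0 \right)} - 55\right) = \left(-24 + 6 \cdot 0\right) \left(0 - 55\right) = \left(-24 + 0\right) \left(-55\right) = \left(-24\right) \left(-55\right) = 1320$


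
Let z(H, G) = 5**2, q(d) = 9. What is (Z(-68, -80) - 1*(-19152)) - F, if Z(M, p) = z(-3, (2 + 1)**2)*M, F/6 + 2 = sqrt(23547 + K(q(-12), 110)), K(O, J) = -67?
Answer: 17464 - 12*sqrt(5870) ≈ 16545.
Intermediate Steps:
z(H, G) = 25
F = -12 + 12*sqrt(5870) (F = -12 + 6*sqrt(23547 - 67) = -12 + 6*sqrt(23480) = -12 + 6*(2*sqrt(5870)) = -12 + 12*sqrt(5870) ≈ 907.39)
Z(M, p) = 25*M
(Z(-68, -80) - 1*(-19152)) - F = (25*(-68) - 1*(-19152)) - (-12 + 12*sqrt(5870)) = (-1700 + 19152) + (12 - 12*sqrt(5870)) = 17452 + (12 - 12*sqrt(5870)) = 17464 - 12*sqrt(5870)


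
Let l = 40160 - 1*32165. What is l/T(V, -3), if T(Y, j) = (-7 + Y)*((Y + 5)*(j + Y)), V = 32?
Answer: 1599/5365 ≈ 0.29804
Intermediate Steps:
l = 7995 (l = 40160 - 32165 = 7995)
T(Y, j) = (-7 + Y)*(5 + Y)*(Y + j) (T(Y, j) = (-7 + Y)*((5 + Y)*(Y + j)) = (-7 + Y)*(5 + Y)*(Y + j))
l/T(V, -3) = 7995/(32**3 - 35*32 - 35*(-3) - 2*32**2 - 3*32**2 - 2*32*(-3)) = 7995/(32768 - 1120 + 105 - 2*1024 - 3*1024 + 192) = 7995/(32768 - 1120 + 105 - 2048 - 3072 + 192) = 7995/26825 = 7995*(1/26825) = 1599/5365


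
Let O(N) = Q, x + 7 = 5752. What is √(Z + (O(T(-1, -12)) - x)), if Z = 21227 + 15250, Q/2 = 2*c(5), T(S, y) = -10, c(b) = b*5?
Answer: 4*√1927 ≈ 175.59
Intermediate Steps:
c(b) = 5*b
Q = 100 (Q = 2*(2*(5*5)) = 2*(2*25) = 2*50 = 100)
x = 5745 (x = -7 + 5752 = 5745)
Z = 36477
O(N) = 100
√(Z + (O(T(-1, -12)) - x)) = √(36477 + (100 - 1*5745)) = √(36477 + (100 - 5745)) = √(36477 - 5645) = √30832 = 4*√1927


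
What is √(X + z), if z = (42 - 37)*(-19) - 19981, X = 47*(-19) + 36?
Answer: 11*I*√173 ≈ 144.68*I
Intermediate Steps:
X = -857 (X = -893 + 36 = -857)
z = -20076 (z = 5*(-19) - 19981 = -95 - 19981 = -20076)
√(X + z) = √(-857 - 20076) = √(-20933) = 11*I*√173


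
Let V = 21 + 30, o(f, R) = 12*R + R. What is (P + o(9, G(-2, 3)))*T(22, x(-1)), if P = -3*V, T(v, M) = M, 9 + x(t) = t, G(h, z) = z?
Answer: 1140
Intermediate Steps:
x(t) = -9 + t
o(f, R) = 13*R
V = 51
P = -153 (P = -3*51 = -153)
(P + o(9, G(-2, 3)))*T(22, x(-1)) = (-153 + 13*3)*(-9 - 1) = (-153 + 39)*(-10) = -114*(-10) = 1140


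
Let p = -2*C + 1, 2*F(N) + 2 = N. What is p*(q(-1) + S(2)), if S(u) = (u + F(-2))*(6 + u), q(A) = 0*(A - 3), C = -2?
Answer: 0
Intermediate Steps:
F(N) = -1 + N/2
p = 5 (p = -2*(-2) + 1 = 4 + 1 = 5)
q(A) = 0 (q(A) = 0*(-3 + A) = 0)
S(u) = (-2 + u)*(6 + u) (S(u) = (u + (-1 + (½)*(-2)))*(6 + u) = (u + (-1 - 1))*(6 + u) = (u - 2)*(6 + u) = (-2 + u)*(6 + u))
p*(q(-1) + S(2)) = 5*(0 + (-12 + 2² + 4*2)) = 5*(0 + (-12 + 4 + 8)) = 5*(0 + 0) = 5*0 = 0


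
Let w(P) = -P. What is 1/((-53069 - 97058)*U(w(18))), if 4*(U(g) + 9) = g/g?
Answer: 4/5254445 ≈ 7.6126e-7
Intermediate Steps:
U(g) = -35/4 (U(g) = -9 + (g/g)/4 = -9 + (¼)*1 = -9 + ¼ = -35/4)
1/((-53069 - 97058)*U(w(18))) = 1/((-53069 - 97058)*(-35/4)) = -4/35/(-150127) = -1/150127*(-4/35) = 4/5254445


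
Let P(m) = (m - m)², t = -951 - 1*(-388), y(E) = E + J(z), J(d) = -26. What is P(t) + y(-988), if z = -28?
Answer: -1014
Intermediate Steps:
y(E) = -26 + E (y(E) = E - 26 = -26 + E)
t = -563 (t = -951 + 388 = -563)
P(m) = 0 (P(m) = 0² = 0)
P(t) + y(-988) = 0 + (-26 - 988) = 0 - 1014 = -1014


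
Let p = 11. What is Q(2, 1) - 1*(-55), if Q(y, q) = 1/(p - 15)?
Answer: 219/4 ≈ 54.750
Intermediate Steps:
Q(y, q) = -¼ (Q(y, q) = 1/(11 - 15) = 1/(-4) = -¼)
Q(2, 1) - 1*(-55) = -¼ - 1*(-55) = -¼ + 55 = 219/4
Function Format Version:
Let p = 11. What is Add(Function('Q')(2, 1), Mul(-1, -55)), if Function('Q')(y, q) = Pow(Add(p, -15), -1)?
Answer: Rational(219, 4) ≈ 54.750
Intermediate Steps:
Function('Q')(y, q) = Rational(-1, 4) (Function('Q')(y, q) = Pow(Add(11, -15), -1) = Pow(-4, -1) = Rational(-1, 4))
Add(Function('Q')(2, 1), Mul(-1, -55)) = Add(Rational(-1, 4), Mul(-1, -55)) = Add(Rational(-1, 4), 55) = Rational(219, 4)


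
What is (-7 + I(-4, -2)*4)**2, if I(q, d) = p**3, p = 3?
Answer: 10201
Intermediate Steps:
I(q, d) = 27 (I(q, d) = 3**3 = 27)
(-7 + I(-4, -2)*4)**2 = (-7 + 27*4)**2 = (-7 + 108)**2 = 101**2 = 10201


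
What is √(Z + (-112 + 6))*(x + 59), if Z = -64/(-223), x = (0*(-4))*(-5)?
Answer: 59*I*√5257002/223 ≈ 606.62*I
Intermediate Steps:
x = 0 (x = 0*(-5) = 0)
Z = 64/223 (Z = -64*(-1/223) = 64/223 ≈ 0.28700)
√(Z + (-112 + 6))*(x + 59) = √(64/223 + (-112 + 6))*(0 + 59) = √(64/223 - 106)*59 = √(-23574/223)*59 = (I*√5257002/223)*59 = 59*I*√5257002/223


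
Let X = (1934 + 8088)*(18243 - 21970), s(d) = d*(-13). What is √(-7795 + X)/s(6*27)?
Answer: -I*√37359789/2106 ≈ -2.9023*I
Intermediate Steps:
s(d) = -13*d
X = -37351994 (X = 10022*(-3727) = -37351994)
√(-7795 + X)/s(6*27) = √(-7795 - 37351994)/((-78*27)) = √(-37359789)/((-13*162)) = (I*√37359789)/(-2106) = (I*√37359789)*(-1/2106) = -I*√37359789/2106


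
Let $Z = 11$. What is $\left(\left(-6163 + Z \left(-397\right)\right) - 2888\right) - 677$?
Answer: $-14095$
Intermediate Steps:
$\left(\left(-6163 + Z \left(-397\right)\right) - 2888\right) - 677 = \left(\left(-6163 + 11 \left(-397\right)\right) - 2888\right) - 677 = \left(\left(-6163 - 4367\right) - 2888\right) - 677 = \left(-10530 - 2888\right) - 677 = -13418 - 677 = -14095$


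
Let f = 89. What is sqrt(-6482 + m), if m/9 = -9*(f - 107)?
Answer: 4*I*sqrt(314) ≈ 70.88*I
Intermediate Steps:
m = 1458 (m = 9*(-9*(89 - 107)) = 9*(-9*(-18)) = 9*162 = 1458)
sqrt(-6482 + m) = sqrt(-6482 + 1458) = sqrt(-5024) = 4*I*sqrt(314)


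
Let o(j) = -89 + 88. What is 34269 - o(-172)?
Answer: 34270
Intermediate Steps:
o(j) = -1
34269 - o(-172) = 34269 - 1*(-1) = 34269 + 1 = 34270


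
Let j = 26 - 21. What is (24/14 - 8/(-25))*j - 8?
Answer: 76/35 ≈ 2.1714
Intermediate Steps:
j = 5
(24/14 - 8/(-25))*j - 8 = (24/14 - 8/(-25))*5 - 8 = (24*(1/14) - 8*(-1/25))*5 - 8 = (12/7 + 8/25)*5 - 8 = (356/175)*5 - 8 = 356/35 - 8 = 76/35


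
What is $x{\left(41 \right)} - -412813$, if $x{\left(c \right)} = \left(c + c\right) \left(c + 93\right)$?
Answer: $423801$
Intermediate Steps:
$x{\left(c \right)} = 2 c \left(93 + c\right)$
$x{\left(41 \right)} - -412813 = 2 \cdot 41 \left(93 + 41\right) - -412813 = 2 \cdot 41 \cdot 134 + 412813 = 10988 + 412813 = 423801$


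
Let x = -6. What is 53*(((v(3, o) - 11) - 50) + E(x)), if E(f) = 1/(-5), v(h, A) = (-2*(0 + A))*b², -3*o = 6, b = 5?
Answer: 10282/5 ≈ 2056.4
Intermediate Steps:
o = -2 (o = -⅓*6 = -2)
v(h, A) = -50*A (v(h, A) = -2*(0 + A)*5² = -2*A*25 = -50*A)
E(f) = -⅕
53*(((v(3, o) - 11) - 50) + E(x)) = 53*(((-50*(-2) - 11) - 50) - ⅕) = 53*(((100 - 11) - 50) - ⅕) = 53*((89 - 50) - ⅕) = 53*(39 - ⅕) = 53*(194/5) = 10282/5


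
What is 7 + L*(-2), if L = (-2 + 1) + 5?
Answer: -1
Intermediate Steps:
L = 4 (L = -1 + 5 = 4)
7 + L*(-2) = 7 + 4*(-2) = 7 - 8 = -1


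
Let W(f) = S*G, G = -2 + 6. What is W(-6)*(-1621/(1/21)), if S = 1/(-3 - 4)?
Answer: 19452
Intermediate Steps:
G = 4
S = -⅐ (S = 1/(-7) = -⅐ ≈ -0.14286)
W(f) = -4/7 (W(f) = -⅐*4 = -4/7)
W(-6)*(-1621/(1/21)) = -(-6484)/(7*(1/21)) = -(-6484)/(7*1/21) = -(-6484)*21/7 = -4/7*(-34041) = 19452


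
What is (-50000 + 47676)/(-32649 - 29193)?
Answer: 1162/30921 ≈ 0.037580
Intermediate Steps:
(-50000 + 47676)/(-32649 - 29193) = -2324/(-61842) = -2324*(-1/61842) = 1162/30921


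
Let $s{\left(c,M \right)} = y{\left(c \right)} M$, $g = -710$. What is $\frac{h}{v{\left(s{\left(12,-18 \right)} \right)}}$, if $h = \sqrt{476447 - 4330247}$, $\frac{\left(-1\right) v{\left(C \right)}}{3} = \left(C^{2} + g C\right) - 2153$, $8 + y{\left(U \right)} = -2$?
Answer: $\frac{10 i \sqrt{4282}}{97553} \approx 0.0067078 i$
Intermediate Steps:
$y{\left(U \right)} = -10$ ($y{\left(U \right)} = -8 - 2 = -10$)
$s{\left(c,M \right)} = - 10 M$
$v{\left(C \right)} = 6459 - 3 C^{2} + 2130 C$ ($v{\left(C \right)} = - 3 \left(\left(C^{2} - 710 C\right) - 2153\right) = - 3 \left(-2153 + C^{2} - 710 C\right) = 6459 - 3 C^{2} + 2130 C$)
$h = 30 i \sqrt{4282}$ ($h = \sqrt{-3853800} = 30 i \sqrt{4282} \approx 1963.1 i$)
$\frac{h}{v{\left(s{\left(12,-18 \right)} \right)}} = \frac{30 i \sqrt{4282}}{6459 - 3 \left(\left(-10\right) \left(-18\right)\right)^{2} + 2130 \left(\left(-10\right) \left(-18\right)\right)} = \frac{30 i \sqrt{4282}}{6459 - 3 \cdot 180^{2} + 2130 \cdot 180} = \frac{30 i \sqrt{4282}}{6459 - 97200 + 383400} = \frac{30 i \sqrt{4282}}{292659} = 30 i \sqrt{4282} \cdot \frac{1}{292659} = \frac{10 i \sqrt{4282}}{97553}$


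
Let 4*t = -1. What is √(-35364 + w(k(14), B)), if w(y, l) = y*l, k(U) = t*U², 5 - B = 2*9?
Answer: 11*I*√287 ≈ 186.35*I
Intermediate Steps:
B = -13 (B = 5 - 2*9 = 5 - 1*18 = 5 - 18 = -13)
t = -¼ (t = (¼)*(-1) = -¼ ≈ -0.25000)
k(U) = -U²/4
w(y, l) = l*y
√(-35364 + w(k(14), B)) = √(-35364 - (-13)*14²/4) = √(-35364 - (-13)*196/4) = √(-35364 - 13*(-49)) = √(-35364 + 637) = √(-34727) = 11*I*√287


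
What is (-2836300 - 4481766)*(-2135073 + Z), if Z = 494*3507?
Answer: 2946363142590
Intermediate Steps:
Z = 1732458
(-2836300 - 4481766)*(-2135073 + Z) = (-2836300 - 4481766)*(-2135073 + 1732458) = -7318066*(-402615) = 2946363142590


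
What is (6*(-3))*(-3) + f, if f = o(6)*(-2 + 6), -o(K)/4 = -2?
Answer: 86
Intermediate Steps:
o(K) = 8 (o(K) = -4*(-2) = 8)
f = 32 (f = 8*(-2 + 6) = 8*4 = 32)
(6*(-3))*(-3) + f = (6*(-3))*(-3) + 32 = -18*(-3) + 32 = 54 + 32 = 86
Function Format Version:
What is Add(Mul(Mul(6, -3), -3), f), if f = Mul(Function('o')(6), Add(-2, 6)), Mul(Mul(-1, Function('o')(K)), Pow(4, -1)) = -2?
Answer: 86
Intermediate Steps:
Function('o')(K) = 8 (Function('o')(K) = Mul(-4, -2) = 8)
f = 32 (f = Mul(8, Add(-2, 6)) = Mul(8, 4) = 32)
Add(Mul(Mul(6, -3), -3), f) = Add(Mul(Mul(6, -3), -3), 32) = Add(Mul(-18, -3), 32) = Add(54, 32) = 86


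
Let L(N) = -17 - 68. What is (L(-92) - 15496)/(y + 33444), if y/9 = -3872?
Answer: 15581/1404 ≈ 11.098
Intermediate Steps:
L(N) = -85
y = -34848 (y = 9*(-3872) = -34848)
(L(-92) - 15496)/(y + 33444) = (-85 - 15496)/(-34848 + 33444) = -15581/(-1404) = -15581*(-1/1404) = 15581/1404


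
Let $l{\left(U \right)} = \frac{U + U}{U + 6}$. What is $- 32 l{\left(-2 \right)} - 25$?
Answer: $7$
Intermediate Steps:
$l{\left(U \right)} = \frac{2 U}{6 + U}$
$- 32 l{\left(-2 \right)} - 25 = - 32 \cdot 2 \left(-2\right) \frac{1}{6 - 2} - 25 = - 32 \cdot 2 \left(-2\right) \frac{1}{4} - 25 = \left(-32\right) \left(-1\right) - 25 = 32 - 25 = 7$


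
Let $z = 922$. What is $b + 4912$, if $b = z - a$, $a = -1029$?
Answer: $6863$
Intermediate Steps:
$b = 1951$ ($b = 922 - -1029 = 922 + 1029 = 1951$)
$b + 4912 = 1951 + 4912 = 6863$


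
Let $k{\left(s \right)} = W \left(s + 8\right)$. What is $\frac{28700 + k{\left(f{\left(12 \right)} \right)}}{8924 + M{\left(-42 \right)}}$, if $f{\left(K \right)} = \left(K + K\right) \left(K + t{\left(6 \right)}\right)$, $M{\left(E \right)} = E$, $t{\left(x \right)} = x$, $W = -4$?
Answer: $\frac{13470}{4441} \approx 3.0331$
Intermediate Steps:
$f{\left(K \right)} = 2 K \left(6 + K\right)$ ($f{\left(K \right)} = \left(K + K\right) \left(K + 6\right) = 2 K \left(6 + K\right)$)
$k{\left(s \right)} = -32 - 4 s$ ($k{\left(s \right)} = - 4 \left(s + 8\right) = - 4 \left(8 + s\right) = -32 - 4 s$)
$\frac{28700 + k{\left(f{\left(12 \right)} \right)}}{8924 + M{\left(-42 \right)}} = \frac{28700 - \left(32 + 4 \cdot 2 \cdot 12 \left(6 + 12\right)\right)}{8924 - 42} = \frac{28700 - \left(32 + 4 \cdot 2 \cdot 12 \cdot 18\right)}{8882} = \left(28700 - 1760\right) \frac{1}{8882} = 26940 \cdot \frac{1}{8882} = \frac{13470}{4441}$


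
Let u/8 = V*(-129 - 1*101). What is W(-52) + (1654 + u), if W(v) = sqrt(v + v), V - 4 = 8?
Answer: -20426 + 2*I*sqrt(26) ≈ -20426.0 + 10.198*I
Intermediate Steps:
V = 12 (V = 4 + 8 = 12)
W(v) = sqrt(2)*sqrt(v) (W(v) = sqrt(2*v) = sqrt(2)*sqrt(v))
u = -22080 (u = 8*(12*(-129 - 1*101)) = 8*(12*(-129 - 101)) = 8*(12*(-230)) = 8*(-2760) = -22080)
W(-52) + (1654 + u) = sqrt(2)*sqrt(-52) + (1654 - 22080) = sqrt(2)*(2*I*sqrt(13)) - 20426 = 2*I*sqrt(26) - 20426 = -20426 + 2*I*sqrt(26)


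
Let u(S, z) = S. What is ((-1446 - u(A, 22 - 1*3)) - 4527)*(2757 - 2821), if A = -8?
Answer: 381760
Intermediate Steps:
((-1446 - u(A, 22 - 1*3)) - 4527)*(2757 - 2821) = ((-1446 - 1*(-8)) - 4527)*(2757 - 2821) = ((-1446 + 8) - 4527)*(-64) = (-1438 - 4527)*(-64) = -5965*(-64) = 381760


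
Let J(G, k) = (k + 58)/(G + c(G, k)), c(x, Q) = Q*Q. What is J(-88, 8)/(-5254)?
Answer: 11/21016 ≈ 0.00052341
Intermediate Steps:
c(x, Q) = Q²
J(G, k) = (58 + k)/(G + k²) (J(G, k) = (k + 58)/(G + k²) = (58 + k)/(G + k²))
J(-88, 8)/(-5254) = ((58 + 8)/(-88 + 8²))/(-5254) = (66/(-88 + 64))*(-1/5254) = (66/(-24))*(-1/5254) = -1/24*66*(-1/5254) = -11/4*(-1/5254) = 11/21016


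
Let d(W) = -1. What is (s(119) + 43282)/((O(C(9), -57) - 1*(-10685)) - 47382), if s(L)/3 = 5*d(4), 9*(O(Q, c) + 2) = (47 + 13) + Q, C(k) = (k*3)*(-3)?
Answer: -129801/110104 ≈ -1.1789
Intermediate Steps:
C(k) = -9*k (C(k) = (3*k)*(-3) = -9*k)
O(Q, c) = 14/3 + Q/9 (O(Q, c) = -2 + ((47 + 13) + Q)/9 = -2 + (60 + Q)/9 = -2 + (20/3 + Q/9) = 14/3 + Q/9)
s(L) = -15 (s(L) = 3*(5*(-1)) = 3*(-5) = -15)
(s(119) + 43282)/((O(C(9), -57) - 1*(-10685)) - 47382) = (-15 + 43282)/(((14/3 + (-9*9)/9) - 1*(-10685)) - 47382) = 43267/(((14/3 + (1/9)*(-81)) + 10685) - 47382) = 43267/(((14/3 - 9) + 10685) - 47382) = 43267/((-13/3 + 10685) - 47382) = 43267/(32042/3 - 47382) = 43267/(-110104/3) = 43267*(-3/110104) = -129801/110104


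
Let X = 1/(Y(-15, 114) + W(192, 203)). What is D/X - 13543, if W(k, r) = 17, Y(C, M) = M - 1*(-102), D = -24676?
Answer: -5763051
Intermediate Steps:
Y(C, M) = 102 + M (Y(C, M) = M + 102 = 102 + M)
X = 1/233 (X = 1/((102 + 114) + 17) = 1/(216 + 17) = 1/233 ≈ 0.0042918)
D/X - 13543 = -24676/1/233 - 13543 = -24676*233 - 13543 = -5749508 - 13543 = -5763051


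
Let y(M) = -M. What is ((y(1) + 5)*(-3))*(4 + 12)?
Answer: -192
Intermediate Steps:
((y(1) + 5)*(-3))*(4 + 12) = ((-1*1 + 5)*(-3))*(4 + 12) = ((-1 + 5)*(-3))*16 = (4*(-3))*16 = -12*16 = -192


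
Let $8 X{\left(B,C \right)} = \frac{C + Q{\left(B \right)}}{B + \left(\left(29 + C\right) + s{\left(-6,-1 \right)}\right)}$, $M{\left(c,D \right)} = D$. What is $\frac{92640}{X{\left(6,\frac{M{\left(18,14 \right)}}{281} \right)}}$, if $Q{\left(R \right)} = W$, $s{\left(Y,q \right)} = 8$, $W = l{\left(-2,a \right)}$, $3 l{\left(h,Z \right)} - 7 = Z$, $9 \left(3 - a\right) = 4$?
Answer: $\frac{7564496040}{767} \approx 9.8624 \cdot 10^{6}$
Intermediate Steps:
$a = \frac{23}{9}$ ($a = 3 - \frac{4}{9} = \frac{23}{9} \approx 2.5556$)
$l{\left(h,Z \right)} = \frac{7}{3} + \frac{Z}{3}$
$W = \frac{86}{27}$ ($W = \frac{7}{3} + \frac{1}{3} \cdot \frac{23}{9} = \frac{7}{3} + \frac{23}{27} = \frac{86}{27} \approx 3.1852$)
$Q{\left(R \right)} = \frac{86}{27}$
$X{\left(B,C \right)} = \frac{\frac{86}{27} + C}{8 \left(37 + B + C\right)}$ ($X{\left(B,C \right)} = \frac{\left(C + \frac{86}{27}\right) \frac{1}{B + \left(\left(29 + C\right) + 8\right)}}{8} = \frac{\left(\frac{86}{27} + C\right) \frac{1}{B + \left(37 + C\right)}}{8} = \frac{\left(\frac{86}{27} + C\right) \frac{1}{37 + B + C}}{8} = \frac{\frac{1}{37 + B + C} \left(\frac{86}{27} + C\right)}{8} = \frac{\frac{86}{27} + C}{8 \left(37 + B + C\right)}$)
$\frac{92640}{X{\left(6,\frac{M{\left(18,14 \right)}}{281} \right)}} = \frac{92640}{\frac{1}{37 + 6 + \frac{14}{281}} \left(\frac{43}{108} + \frac{14 \cdot \frac{1}{281}}{8}\right)} = \frac{92640}{\frac{1}{37 + 6 + 14 \cdot \frac{1}{281}} \left(\frac{43}{108} + \frac{14 \cdot \frac{1}{281}}{8}\right)} = \frac{92640}{\frac{1}{37 + 6 + \frac{14}{281}} \left(\frac{43}{108} + \frac{1}{8} \cdot \frac{14}{281}\right)} = \frac{92640}{\frac{1}{\frac{12097}{281}} \left(\frac{43}{108} + \frac{7}{1124}\right)} = \frac{92640}{\frac{281}{12097} \cdot \frac{3068}{7587}} = \frac{92640}{\frac{3068}{326619}} = 92640 \cdot \frac{326619}{3068} = \frac{7564496040}{767}$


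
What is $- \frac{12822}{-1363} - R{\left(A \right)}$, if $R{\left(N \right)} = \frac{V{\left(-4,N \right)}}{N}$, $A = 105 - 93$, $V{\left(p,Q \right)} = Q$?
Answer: $\frac{11459}{1363} \approx 8.4072$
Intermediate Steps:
$A = 12$ ($A = 105 - 93 = 12$)
$R{\left(N \right)} = 1$ ($R{\left(N \right)} = \frac{N}{N} = 1$)
$- \frac{12822}{-1363} - R{\left(A \right)} = - \frac{12822}{-1363} - 1 = \left(-12822\right) \left(- \frac{1}{1363}\right) - 1 = \frac{12822}{1363} - 1 = \frac{11459}{1363}$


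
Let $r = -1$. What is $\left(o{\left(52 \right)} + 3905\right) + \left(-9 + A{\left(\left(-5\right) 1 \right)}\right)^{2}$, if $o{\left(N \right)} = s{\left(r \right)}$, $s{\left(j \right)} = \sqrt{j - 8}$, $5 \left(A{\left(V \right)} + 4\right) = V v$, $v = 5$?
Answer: $4229 + 3 i \approx 4229.0 + 3.0 i$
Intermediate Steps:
$A{\left(V \right)} = -4 + V$ ($A{\left(V \right)} = -4 + \frac{V 5}{5} = -4 + \frac{5 V}{5} = -4 + V$)
$s{\left(j \right)} = \sqrt{-8 + j}$
$o{\left(N \right)} = 3 i$ ($o{\left(N \right)} = \sqrt{-8 - 1} = \sqrt{-9} = 3 i$)
$\left(o{\left(52 \right)} + 3905\right) + \left(-9 + A{\left(\left(-5\right) 1 \right)}\right)^{2} = \left(3 i + 3905\right) + \left(-9 - 9\right)^{2} = \left(3905 + 3 i\right) + \left(-9 - 9\right)^{2} = \left(3905 + 3 i\right) + \left(-18\right)^{2} = \left(3905 + 3 i\right) + 324 = 4229 + 3 i$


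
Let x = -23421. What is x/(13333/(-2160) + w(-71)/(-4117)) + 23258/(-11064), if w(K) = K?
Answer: 1151548462612811/302813940732 ≈ 3802.8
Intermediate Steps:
x/(13333/(-2160) + w(-71)/(-4117)) + 23258/(-11064) = -23421/(13333/(-2160) - 71/(-4117)) + 23258/(-11064) = -23421/(13333*(-1/2160) - 71*(-1/4117)) + 23258*(-1/11064) = -23421/(-13333/2160 + 71/4117) - 11629/5532 = -23421/(-54738601/8892720) - 11629/5532 = -23421*(-8892720/54738601) - 11629/5532 = 208276395120/54738601 - 11629/5532 = 1151548462612811/302813940732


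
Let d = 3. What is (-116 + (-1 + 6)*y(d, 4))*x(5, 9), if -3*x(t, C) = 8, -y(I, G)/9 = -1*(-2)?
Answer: 1648/3 ≈ 549.33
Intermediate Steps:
y(I, G) = -18 (y(I, G) = -(-9)*(-2) = -9*2 = -18)
x(t, C) = -8/3 (x(t, C) = -1/3*8 = -8/3)
(-116 + (-1 + 6)*y(d, 4))*x(5, 9) = (-116 + (-1 + 6)*(-18))*(-8/3) = (-116 + 5*(-18))*(-8/3) = (-116 - 90)*(-8/3) = -206*(-8/3) = 1648/3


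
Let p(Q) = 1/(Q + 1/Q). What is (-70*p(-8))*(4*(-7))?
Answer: -3136/13 ≈ -241.23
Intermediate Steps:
p(Q) = 1/(Q + 1/Q)
(-70*p(-8))*(4*(-7)) = (-(-560)/(1 + (-8)**2))*(4*(-7)) = -(-560)/(1 + 64)*(-28) = -(-560)/65*(-28) = -70*(-8/65)*(-28) = (112/13)*(-28) = -3136/13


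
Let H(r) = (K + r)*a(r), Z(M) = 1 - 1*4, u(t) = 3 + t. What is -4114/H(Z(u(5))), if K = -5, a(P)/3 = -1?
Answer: -2057/12 ≈ -171.42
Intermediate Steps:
a(P) = -3 (a(P) = 3*(-1) = -3)
Z(M) = -3 (Z(M) = 1 - 4 = -3)
H(r) = 15 - 3*r (H(r) = (-5 + r)*(-3) = 15 - 3*r)
-4114/H(Z(u(5))) = -4114/(15 - 3*(-3)) = -4114/(15 + 9) = -4114/24 = -4114*1/24 = -2057/12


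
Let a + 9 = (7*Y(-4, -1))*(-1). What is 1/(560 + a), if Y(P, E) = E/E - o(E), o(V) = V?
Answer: 1/537 ≈ 0.0018622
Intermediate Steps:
Y(P, E) = 1 - E (Y(P, E) = E/E - E = 1 - E)
a = -23 (a = -9 + (7*(1 - 1*(-1)))*(-1) = -9 + (7*(1 + 1))*(-1) = -9 + (7*2)*(-1) = -9 + 14*(-1) = -9 - 14 = -23)
1/(560 + a) = 1/(560 - 23) = 1/537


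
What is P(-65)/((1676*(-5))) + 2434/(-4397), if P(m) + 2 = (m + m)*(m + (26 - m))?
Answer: -2763133/18423430 ≈ -0.14998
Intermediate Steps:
P(m) = -2 + 52*m (P(m) = -2 + (m + m)*(m + (26 - m)) = -2 + (2*m)*26 = -2 + 52*m)
P(-65)/((1676*(-5))) + 2434/(-4397) = (-2 + 52*(-65))/((1676*(-5))) + 2434/(-4397) = (-2 - 3380)/(-8380) + 2434*(-1/4397) = -3382*(-1/8380) - 2434/4397 = 1691/4190 - 2434/4397 = -2763133/18423430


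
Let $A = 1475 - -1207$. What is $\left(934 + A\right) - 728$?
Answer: $2888$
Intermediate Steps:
$A = 2682$ ($A = 1475 + 1207 = 2682$)
$\left(934 + A\right) - 728 = \left(934 + 2682\right) - 728 = 3616 - 728 = 2888$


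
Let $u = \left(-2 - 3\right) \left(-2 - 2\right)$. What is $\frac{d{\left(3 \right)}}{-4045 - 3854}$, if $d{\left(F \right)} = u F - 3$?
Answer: $- \frac{19}{2633} \approx -0.0072161$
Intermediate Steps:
$u = 20$ ($u = \left(-5\right) \left(-4\right) = 20$)
$d{\left(F \right)} = -3 + 20 F$ ($d{\left(F \right)} = 20 F - 3 = -3 + 20 F$)
$\frac{d{\left(3 \right)}}{-4045 - 3854} = \frac{-3 + 20 \cdot 3}{-4045 - 3854} = \frac{-3 + 60}{-7899} = \left(- \frac{1}{7899}\right) 57 = - \frac{19}{2633}$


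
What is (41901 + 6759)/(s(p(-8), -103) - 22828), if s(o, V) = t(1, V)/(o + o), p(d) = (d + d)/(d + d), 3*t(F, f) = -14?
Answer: -145980/68491 ≈ -2.1314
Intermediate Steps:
t(F, f) = -14/3 (t(F, f) = (⅓)*(-14) = -14/3)
p(d) = 1 (p(d) = (2*d)/((2*d)) = (2*d)*(1/(2*d)) = 1)
s(o, V) = -7/(3*o) (s(o, V) = -14/(3*(o + o)) = -14*1/(2*o)/3 = -7/(3*o))
(41901 + 6759)/(s(p(-8), -103) - 22828) = (41901 + 6759)/(-7/3/1 - 22828) = 48660/(-7/3*1 - 22828) = 48660/(-7/3 - 22828) = 48660/(-68491/3) = 48660*(-3/68491) = -145980/68491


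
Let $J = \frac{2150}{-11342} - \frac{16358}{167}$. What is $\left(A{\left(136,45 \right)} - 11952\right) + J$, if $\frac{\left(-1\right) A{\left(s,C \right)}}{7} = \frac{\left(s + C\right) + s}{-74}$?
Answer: $- \frac{842399135035}{70082218} \approx -12020.0$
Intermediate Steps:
$A{\left(s,C \right)} = \frac{7 s}{37} + \frac{7 C}{74}$ ($A{\left(s,C \right)} = - 7 \frac{\left(s + C\right) + s}{-74} = - 7 \left(\left(C + s\right) + s\right) \left(- \frac{1}{74}\right) = - 7 \left(C + 2 s\right) \left(- \frac{1}{74}\right) = - 7 \left(- \frac{s}{37} - \frac{C}{74}\right) = \frac{7 s}{37} + \frac{7 C}{74}$)
$J = - \frac{92945743}{947057}$ ($J = 2150 \left(- \frac{1}{11342}\right) - \frac{16358}{167} = - \frac{1075}{5671} - \frac{16358}{167} = - \frac{92945743}{947057} \approx -98.142$)
$\left(A{\left(136,45 \right)} - 11952\right) + J = \left(\left(\frac{7}{37} \cdot 136 + \frac{7}{74} \cdot 45\right) - 11952\right) - \frac{92945743}{947057} = \left(\left(\frac{952}{37} + \frac{315}{74}\right) - 11952\right) - \frac{92945743}{947057} = \left(\frac{2219}{74} - 11952\right) - \frac{92945743}{947057} = - \frac{882229}{74} - \frac{92945743}{947057} = - \frac{842399135035}{70082218}$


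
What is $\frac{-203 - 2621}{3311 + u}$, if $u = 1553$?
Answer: $- \frac{353}{608} \approx -0.58059$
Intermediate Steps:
$\frac{-203 - 2621}{3311 + u} = \frac{-203 - 2621}{3311 + 1553} = - \frac{2824}{4864} = \left(-2824\right) \frac{1}{4864} = - \frac{353}{608}$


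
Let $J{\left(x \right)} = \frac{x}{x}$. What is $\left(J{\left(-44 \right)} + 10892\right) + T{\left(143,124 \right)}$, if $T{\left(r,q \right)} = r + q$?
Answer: $11160$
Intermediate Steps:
$J{\left(x \right)} = 1$
$T{\left(r,q \right)} = q + r$
$\left(J{\left(-44 \right)} + 10892\right) + T{\left(143,124 \right)} = \left(1 + 10892\right) + \left(124 + 143\right) = 10893 + 267 = 11160$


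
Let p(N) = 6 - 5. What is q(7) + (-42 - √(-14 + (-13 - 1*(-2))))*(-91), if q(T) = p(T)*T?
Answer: 3829 + 455*I ≈ 3829.0 + 455.0*I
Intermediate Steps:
p(N) = 1
q(T) = T (q(T) = 1*T = T)
q(7) + (-42 - √(-14 + (-13 - 1*(-2))))*(-91) = 7 + (-42 - √(-14 + (-13 - 1*(-2))))*(-91) = 7 + (-42 - √(-14 + (-13 + 2)))*(-91) = 7 + (-42 - √(-14 - 11))*(-91) = 7 + (-42 - √(-25))*(-91) = 7 + (-42 - 5*I)*(-91) = 7 + (3822 + 455*I) = 3829 + 455*I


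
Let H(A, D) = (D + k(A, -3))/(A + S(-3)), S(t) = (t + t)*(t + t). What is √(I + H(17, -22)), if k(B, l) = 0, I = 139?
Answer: √389285/53 ≈ 11.772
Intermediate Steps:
S(t) = 4*t² (S(t) = (2*t)*(2*t) = 4*t²)
H(A, D) = D/(36 + A) (H(A, D) = (D + 0)/(A + 4*(-3)²) = D/(A + 4*9) = D/(A + 36) = D/(36 + A))
√(I + H(17, -22)) = √(139 - 22/(36 + 17)) = √(139 - 22/53) = √(7345/53) = √389285/53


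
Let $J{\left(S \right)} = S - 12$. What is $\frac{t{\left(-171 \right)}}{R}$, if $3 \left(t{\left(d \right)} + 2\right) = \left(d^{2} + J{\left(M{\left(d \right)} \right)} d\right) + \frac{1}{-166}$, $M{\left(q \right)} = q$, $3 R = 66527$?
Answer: $\frac{10047647}{11043482} \approx 0.90983$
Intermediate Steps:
$R = \frac{66527}{3}$ ($R = \frac{1}{3} \cdot 66527 = \frac{66527}{3} \approx 22176.0$)
$J{\left(S \right)} = -12 + S$
$t{\left(d \right)} = - \frac{997}{498} + \frac{d^{2}}{3} + \frac{d \left(-12 + d\right)}{3}$ ($t{\left(d \right)} = -2 + \frac{\left(d^{2} + \left(-12 + d\right) d\right) + \frac{1}{-166}}{3} = -2 + \frac{\left(d^{2} + d \left(-12 + d\right)\right) - \frac{1}{166}}{3} = -2 + \frac{- \frac{1}{166} + d^{2} + d \left(-12 + d\right)}{3} = -2 + \left(- \frac{1}{498} + \frac{d^{2}}{3} + \frac{d \left(-12 + d\right)}{3}\right) = - \frac{997}{498} + \frac{d^{2}}{3} + \frac{d \left(-12 + d\right)}{3}$)
$\frac{t{\left(-171 \right)}}{R} = \frac{- \frac{997}{498} - -684 + \frac{2 \left(-171\right)^{2}}{3}}{\frac{66527}{3}} = \left(- \frac{997}{498} + 684 + \frac{2}{3} \cdot 29241\right) \frac{3}{66527} = \left(- \frac{997}{498} + 684 + 19494\right) \frac{3}{66527} = \frac{10047647}{498} \cdot \frac{3}{66527} = \frac{10047647}{11043482}$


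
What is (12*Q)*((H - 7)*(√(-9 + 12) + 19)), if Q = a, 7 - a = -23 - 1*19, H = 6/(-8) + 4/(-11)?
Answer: -997101/11 - 52479*√3/11 ≈ -98909.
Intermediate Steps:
H = -49/44 (H = 6*(-⅛) + 4*(-1/11) = -¾ - 4/11 = -49/44 ≈ -1.1136)
a = 49 (a = 7 - (-23 - 1*19) = 7 - (-23 - 19) = 7 - 1*(-42) = 7 + 42 = 49)
Q = 49
(12*Q)*((H - 7)*(√(-9 + 12) + 19)) = (12*49)*((-49/44 - 7)*(√(-9 + 12) + 19)) = 588*(-357*(√3 + 19)/44) = 588*(-357*(19 + √3)/44) = 588*(-6783/44 - 357*√3/44) = -997101/11 - 52479*√3/11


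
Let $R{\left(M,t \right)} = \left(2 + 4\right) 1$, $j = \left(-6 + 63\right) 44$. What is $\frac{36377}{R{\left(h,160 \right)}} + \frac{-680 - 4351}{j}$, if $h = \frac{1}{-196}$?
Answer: $\frac{15200555}{2508} \approx 6060.8$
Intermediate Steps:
$j = 2508$ ($j = 57 \cdot 44 = 2508$)
$h = - \frac{1}{196} \approx -0.005102$
$R{\left(M,t \right)} = 6$ ($R{\left(M,t \right)} = 6 \cdot 1 = 6$)
$\frac{36377}{R{\left(h,160 \right)}} + \frac{-680 - 4351}{j} = \frac{36377}{6} + \frac{-680 - 4351}{2508} = 36377 \cdot \frac{1}{6} - \frac{1677}{836} = \frac{36377}{6} - \frac{1677}{836} = \frac{15200555}{2508}$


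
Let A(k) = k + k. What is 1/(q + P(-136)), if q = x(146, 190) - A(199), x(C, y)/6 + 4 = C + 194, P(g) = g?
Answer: 1/1482 ≈ 0.00067476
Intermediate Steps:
A(k) = 2*k
x(C, y) = 1140 + 6*C (x(C, y) = -24 + 6*(C + 194) = -24 + 6*(194 + C) = -24 + (1164 + 6*C) = 1140 + 6*C)
q = 1618 (q = (1140 + 6*146) - 2*199 = (1140 + 876) - 1*398 = 2016 - 398 = 1618)
1/(q + P(-136)) = 1/(1618 - 136) = 1/1482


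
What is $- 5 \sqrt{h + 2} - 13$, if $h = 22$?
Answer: $-13 - 10 \sqrt{6} \approx -37.495$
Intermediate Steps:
$- 5 \sqrt{h + 2} - 13 = - 5 \sqrt{22 + 2} - 13 = - 5 \sqrt{24} - 13 = - 5 \cdot 2 \sqrt{6} - 13 = - 10 \sqrt{6} - 13 = -13 - 10 \sqrt{6}$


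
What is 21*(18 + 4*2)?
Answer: 546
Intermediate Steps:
21*(18 + 4*2) = 21*(18 + 8) = 21*26 = 546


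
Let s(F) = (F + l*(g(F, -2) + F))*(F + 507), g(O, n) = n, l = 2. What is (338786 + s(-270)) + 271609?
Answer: 417477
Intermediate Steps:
s(F) = (-4 + 3*F)*(507 + F) (s(F) = (F + 2*(-2 + F))*(F + 507) = (F + (-4 + 2*F))*(507 + F) = (-4 + 3*F)*(507 + F))
(338786 + s(-270)) + 271609 = (338786 + (-2028 + 3*(-270)**2 + 1517*(-270))) + 271609 = (338786 + (-2028 + 3*72900 - 409590)) + 271609 = (338786 + (-2028 + 218700 - 409590)) + 271609 = (338786 - 192918) + 271609 = 145868 + 271609 = 417477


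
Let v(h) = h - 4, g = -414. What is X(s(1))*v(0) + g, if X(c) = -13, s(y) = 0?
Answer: -362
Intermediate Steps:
v(h) = -4 + h
X(s(1))*v(0) + g = -13*(-4 + 0) - 414 = -13*(-4) - 414 = 52 - 414 = -362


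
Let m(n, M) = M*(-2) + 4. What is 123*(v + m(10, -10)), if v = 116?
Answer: 17220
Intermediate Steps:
m(n, M) = 4 - 2*M (m(n, M) = -2*M + 4 = 4 - 2*M)
123*(v + m(10, -10)) = 123*(116 + (4 - 2*(-10))) = 123*(116 + (4 + 20)) = 123*(116 + 24) = 123*140 = 17220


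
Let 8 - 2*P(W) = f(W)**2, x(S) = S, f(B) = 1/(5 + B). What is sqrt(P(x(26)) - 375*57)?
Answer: I*sqrt(82150126)/62 ≈ 146.19*I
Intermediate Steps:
P(W) = 4 - 1/(2*(5 + W)**2)
sqrt(P(x(26)) - 375*57) = sqrt((4 - 1/(2*(5 + 26)**2)) - 375*57) = sqrt((4 - 1/2/31**2) - 21375) = sqrt((4 - 1/2*1/961) - 21375) = sqrt((4 - 1/1922) - 21375) = sqrt(7687/1922 - 21375) = sqrt(-41075063/1922) = I*sqrt(82150126)/62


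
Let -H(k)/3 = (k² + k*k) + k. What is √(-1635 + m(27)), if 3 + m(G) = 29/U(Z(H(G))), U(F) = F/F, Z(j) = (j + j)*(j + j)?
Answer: I*√1609 ≈ 40.112*I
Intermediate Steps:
H(k) = -6*k² - 3*k (H(k) = -3*((k² + k*k) + k) = -3*((k² + k²) + k) = -3*(2*k² + k) = -3*(k + 2*k²) = -6*k² - 3*k)
Z(j) = 4*j² (Z(j) = (2*j)*(2*j) = 4*j²)
U(F) = 1
m(G) = 26 (m(G) = -3 + 29/1 = -3 + 29*1 = -3 + 29 = 26)
√(-1635 + m(27)) = √(-1635 + 26) = √(-1609) = I*√1609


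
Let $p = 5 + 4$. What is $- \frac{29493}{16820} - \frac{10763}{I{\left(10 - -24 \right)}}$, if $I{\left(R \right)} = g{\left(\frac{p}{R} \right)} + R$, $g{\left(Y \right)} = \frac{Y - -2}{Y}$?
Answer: $- \frac{56572371}{222140} \approx -254.67$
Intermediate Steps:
$p = 9$
$g{\left(Y \right)} = \frac{2 + Y}{Y}$ ($g{\left(Y \right)} = \frac{Y + 2}{Y} = \frac{2 + Y}{Y}$)
$I{\left(R \right)} = R + \frac{R \left(2 + \frac{9}{R}\right)}{9}$ ($I{\left(R \right)} = \frac{2 + \frac{9}{R}}{9 \frac{1}{R}} + R = \frac{R}{9} \left(2 + \frac{9}{R}\right) + R = \frac{R \left(2 + \frac{9}{R}\right)}{9} + R = R + \frac{R \left(2 + \frac{9}{R}\right)}{9}$)
$- \frac{29493}{16820} - \frac{10763}{I{\left(10 - -24 \right)}} = - \frac{29493}{16820} - \frac{10763}{1 + \frac{11 \left(10 - -24\right)}{9}} = \left(-29493\right) \frac{1}{16820} - \frac{10763}{1 + \frac{11 \left(10 + 24\right)}{9}} = - \frac{1017}{580} - \frac{10763}{1 + \frac{11}{9} \cdot 34} = - \frac{1017}{580} - \frac{10763}{1 + \frac{374}{9}} = - \frac{1017}{580} - \frac{10763}{\frac{383}{9}} = - \frac{1017}{580} - \frac{96867}{383} = - \frac{56572371}{222140}$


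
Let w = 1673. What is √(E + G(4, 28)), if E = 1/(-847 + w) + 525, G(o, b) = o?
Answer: √360924830/826 ≈ 23.000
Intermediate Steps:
E = 433651/826 (E = 1/(-847 + 1673) + 525 = 1/826 + 525 = 433651/826 ≈ 525.00)
√(E + G(4, 28)) = √(433651/826 + 4) = √(436955/826) = √360924830/826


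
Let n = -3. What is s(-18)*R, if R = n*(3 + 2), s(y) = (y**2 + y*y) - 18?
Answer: -9450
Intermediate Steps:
s(y) = -18 + 2*y**2 (s(y) = (y**2 + y**2) - 18 = 2*y**2 - 18 = -18 + 2*y**2)
R = -15 (R = -3*(3 + 2) = -3*5 = -15)
s(-18)*R = (-18 + 2*(-18)**2)*(-15) = (-18 + 2*324)*(-15) = (-18 + 648)*(-15) = 630*(-15) = -9450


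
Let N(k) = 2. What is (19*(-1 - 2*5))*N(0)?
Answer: -418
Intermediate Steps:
(19*(-1 - 2*5))*N(0) = (19*(-1 - 2*5))*2 = (19*(-1 - 10))*2 = (19*(-11))*2 = -209*2 = -418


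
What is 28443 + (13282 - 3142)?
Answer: 38583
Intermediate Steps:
28443 + (13282 - 3142) = 28443 + 10140 = 38583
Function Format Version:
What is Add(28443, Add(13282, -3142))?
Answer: 38583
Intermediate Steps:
Add(28443, Add(13282, -3142)) = Add(28443, 10140) = 38583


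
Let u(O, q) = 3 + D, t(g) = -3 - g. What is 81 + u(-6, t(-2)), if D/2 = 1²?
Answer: 86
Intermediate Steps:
D = 2 (D = 2*1² = 2*1 = 2)
u(O, q) = 5 (u(O, q) = 3 + 2 = 5)
81 + u(-6, t(-2)) = 81 + 5 = 86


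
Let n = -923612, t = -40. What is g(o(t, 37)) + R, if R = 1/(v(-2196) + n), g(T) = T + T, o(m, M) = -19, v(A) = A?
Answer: -35180705/925808 ≈ -38.000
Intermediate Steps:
g(T) = 2*T
R = -1/925808 (R = 1/(-2196 - 923612) = 1/(-925808) = -1/925808 ≈ -1.0801e-6)
g(o(t, 37)) + R = 2*(-19) - 1/925808 = -38 - 1/925808 = -35180705/925808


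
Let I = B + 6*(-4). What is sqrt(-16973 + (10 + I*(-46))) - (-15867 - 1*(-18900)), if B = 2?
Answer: -3033 + I*sqrt(15951) ≈ -3033.0 + 126.3*I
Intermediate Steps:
I = -22 (I = 2 + 6*(-4) = 2 - 24 = -22)
sqrt(-16973 + (10 + I*(-46))) - (-15867 - 1*(-18900)) = sqrt(-16973 + (10 - 22*(-46))) - (-15867 - 1*(-18900)) = sqrt(-16973 + (10 + 1012)) - (-15867 + 18900) = sqrt(-16973 + 1022) - 1*3033 = sqrt(-15951) - 3033 = I*sqrt(15951) - 3033 = -3033 + I*sqrt(15951)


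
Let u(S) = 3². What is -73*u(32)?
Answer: -657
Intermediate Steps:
u(S) = 9
-73*u(32) = -73*9 = -657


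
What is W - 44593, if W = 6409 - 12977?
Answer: -51161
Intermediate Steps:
W = -6568
W - 44593 = -6568 - 44593 = -51161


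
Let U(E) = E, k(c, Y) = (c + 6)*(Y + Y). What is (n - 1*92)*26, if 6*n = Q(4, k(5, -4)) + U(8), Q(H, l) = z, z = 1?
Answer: -2353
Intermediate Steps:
k(c, Y) = 2*Y*(6 + c) (k(c, Y) = (6 + c)*(2*Y) = 2*Y*(6 + c))
Q(H, l) = 1
n = 3/2 (n = (1 + 8)/6 = (⅙)*9 = 3/2 ≈ 1.5000)
(n - 1*92)*26 = (3/2 - 1*92)*26 = (3/2 - 92)*26 = -181/2*26 = -2353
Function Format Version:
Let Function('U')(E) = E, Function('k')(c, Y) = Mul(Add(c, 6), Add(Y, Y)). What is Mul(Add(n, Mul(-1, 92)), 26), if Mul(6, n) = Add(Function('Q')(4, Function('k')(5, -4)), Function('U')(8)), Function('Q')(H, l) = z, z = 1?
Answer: -2353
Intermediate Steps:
Function('k')(c, Y) = Mul(2, Y, Add(6, c)) (Function('k')(c, Y) = Mul(Add(6, c), Mul(2, Y)) = Mul(2, Y, Add(6, c)))
Function('Q')(H, l) = 1
n = Rational(3, 2) (n = Mul(Rational(1, 6), Add(1, 8)) = Mul(Rational(1, 6), 9) = Rational(3, 2) ≈ 1.5000)
Mul(Add(n, Mul(-1, 92)), 26) = Mul(Add(Rational(3, 2), Mul(-1, 92)), 26) = Mul(Add(Rational(3, 2), -92), 26) = Mul(Rational(-181, 2), 26) = -2353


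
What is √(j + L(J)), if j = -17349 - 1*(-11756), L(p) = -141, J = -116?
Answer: I*√5734 ≈ 75.723*I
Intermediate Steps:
j = -5593 (j = -17349 + 11756 = -5593)
√(j + L(J)) = √(-5593 - 141) = √(-5734) = I*√5734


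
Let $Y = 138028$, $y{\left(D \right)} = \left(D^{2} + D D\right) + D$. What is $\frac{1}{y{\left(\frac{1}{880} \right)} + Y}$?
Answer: $\frac{387200}{53444442041} \approx 7.2449 \cdot 10^{-6}$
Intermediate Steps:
$y{\left(D \right)} = D + 2 D^{2}$ ($y{\left(D \right)} = \left(D^{2} + D^{2}\right) + D = 2 D^{2} + D = D + 2 D^{2}$)
$\frac{1}{y{\left(\frac{1}{880} \right)} + Y} = \frac{1}{\frac{1 + \frac{2}{880}}{880} + 138028} = \frac{1}{\frac{1 + 2 \cdot \frac{1}{880}}{880} + 138028} = \frac{1}{\frac{1 + \frac{1}{440}}{880} + 138028} = \frac{1}{\frac{1}{880} \cdot \frac{441}{440} + 138028} = \frac{1}{\frac{441}{387200} + 138028} = \frac{1}{\frac{53444442041}{387200}} = \frac{387200}{53444442041}$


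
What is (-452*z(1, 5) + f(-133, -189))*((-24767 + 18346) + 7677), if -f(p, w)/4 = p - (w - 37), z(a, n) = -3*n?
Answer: 8048448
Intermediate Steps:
f(p, w) = -148 - 4*p + 4*w (f(p, w) = -4*(p - (w - 37)) = -4*(p - (-37 + w)) = -4*(p + (37 - w)) = -4*(37 + p - w) = -148 - 4*p + 4*w)
(-452*z(1, 5) + f(-133, -189))*((-24767 + 18346) + 7677) = (-(-1356)*5 + (-148 - 4*(-133) + 4*(-189)))*((-24767 + 18346) + 7677) = (-452*(-15) + (-148 + 532 - 756))*(-6421 + 7677) = (6780 - 372)*1256 = 6408*1256 = 8048448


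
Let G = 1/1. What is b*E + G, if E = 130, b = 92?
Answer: 11961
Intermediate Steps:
G = 1
b*E + G = 92*130 + 1 = 11960 + 1 = 11961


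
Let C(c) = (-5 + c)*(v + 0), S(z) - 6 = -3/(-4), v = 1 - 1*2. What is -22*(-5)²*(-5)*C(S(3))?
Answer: -9625/2 ≈ -4812.5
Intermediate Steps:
v = -1 (v = 1 - 2 = -1)
S(z) = 27/4 (S(z) = 6 - 3/(-4) = 6 - 3*(-¼) = 6 + ¾ = 27/4)
C(c) = 5 - c (C(c) = (-5 + c)*(-1 + 0) = (-5 + c)*(-1) = 5 - c)
-22*(-5)²*(-5)*C(S(3)) = -22*(-5)²*(-5)*(5 - 1*27/4) = -22*25*(-5)*(5 - 27/4) = -(-2750)*(-7)/4 = -22*875/4 = -9625/2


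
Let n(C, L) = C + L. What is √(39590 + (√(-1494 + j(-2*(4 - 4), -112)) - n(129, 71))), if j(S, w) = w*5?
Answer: √(39390 + I*√2054) ≈ 198.47 + 0.114*I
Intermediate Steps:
j(S, w) = 5*w
√(39590 + (√(-1494 + j(-2*(4 - 4), -112)) - n(129, 71))) = √(39590 + (√(-1494 + 5*(-112)) - (129 + 71))) = √(39590 + (√(-1494 - 560) - 1*200)) = √(39590 + (√(-2054) - 200)) = √(39590 + (I*√2054 - 200)) = √(39590 + (-200 + I*√2054)) = √(39390 + I*√2054)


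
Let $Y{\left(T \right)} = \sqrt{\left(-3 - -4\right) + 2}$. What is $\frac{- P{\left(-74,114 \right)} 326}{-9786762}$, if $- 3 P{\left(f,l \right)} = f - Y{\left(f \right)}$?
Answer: $\frac{12062}{14680143} + \frac{163 \sqrt{3}}{14680143} \approx 0.00084089$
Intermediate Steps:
$Y{\left(T \right)} = \sqrt{3}$ ($Y{\left(T \right)} = \sqrt{\left(-3 + 4\right) + 2} = \sqrt{1 + 2} = \sqrt{3}$)
$P{\left(f,l \right)} = - \frac{f}{3} + \frac{\sqrt{3}}{3}$ ($P{\left(f,l \right)} = - \frac{f - \sqrt{3}}{3} = - \frac{f}{3} + \frac{\sqrt{3}}{3}$)
$\frac{- P{\left(-74,114 \right)} 326}{-9786762} = \frac{- (\left(- \frac{1}{3}\right) \left(-74\right) + \frac{\sqrt{3}}{3}) 326}{-9786762} = - (\frac{74}{3} + \frac{\sqrt{3}}{3}) 326 \left(- \frac{1}{9786762}\right) = \left(- \frac{74}{3} - \frac{\sqrt{3}}{3}\right) 326 \left(- \frac{1}{9786762}\right) = \left(- \frac{24124}{3} - \frac{326 \sqrt{3}}{3}\right) \left(- \frac{1}{9786762}\right) = \frac{12062}{14680143} + \frac{163 \sqrt{3}}{14680143}$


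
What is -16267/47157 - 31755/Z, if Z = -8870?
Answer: 270636449/83656518 ≈ 3.2351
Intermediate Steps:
-16267/47157 - 31755/Z = -16267/47157 - 31755/(-8870) = -16267*1/47157 - 31755*(-1/8870) = -16267/47157 + 6351/1774 = 270636449/83656518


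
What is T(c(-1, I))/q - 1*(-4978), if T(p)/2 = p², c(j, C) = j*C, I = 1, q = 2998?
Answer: 7462023/1499 ≈ 4978.0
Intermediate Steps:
c(j, C) = C*j
T(p) = 2*p²
T(c(-1, I))/q - 1*(-4978) = (2*(1*(-1))²)/2998 - 1*(-4978) = (2*(-1)²)*(1/2998) + 4978 = (2*1)*(1/2998) + 4978 = 2*(1/2998) + 4978 = 1/1499 + 4978 = 7462023/1499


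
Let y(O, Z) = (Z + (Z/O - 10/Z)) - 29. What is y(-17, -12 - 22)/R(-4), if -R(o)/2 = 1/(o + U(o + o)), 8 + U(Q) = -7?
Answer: -9804/17 ≈ -576.71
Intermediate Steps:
U(Q) = -15 (U(Q) = -8 - 7 = -15)
y(O, Z) = -29 + Z - 10/Z + Z/O (y(O, Z) = (Z + (-10/Z + Z/O)) - 29 = (Z - 10/Z + Z/O) - 29 = -29 + Z - 10/Z + Z/O)
R(o) = -2/(-15 + o) (R(o) = -2/(o - 15) = -2/(-15 + o))
y(-17, -12 - 22)/R(-4) = (-29 + (-12 - 22) - 10/(-12 - 22) + (-12 - 22)/(-17))/((-2/(-15 - 4))) = (-29 - 34 - 10/(-34) - 34*(-1/17))/((-2/(-19))) = (-29 - 34 - 10*(-1/34) + 2)/((-2*(-1/19))) = (-29 - 34 + 5/17 + 2)/(2/19) = -1032/17*19/2 = -9804/17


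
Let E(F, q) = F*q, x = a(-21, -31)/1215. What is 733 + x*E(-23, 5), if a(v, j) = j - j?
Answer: 733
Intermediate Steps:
a(v, j) = 0
x = 0 (x = 0/1215 = 0*(1/1215) = 0)
733 + x*E(-23, 5) = 733 + 0*(-23*5) = 733 + 0*(-115) = 733 + 0 = 733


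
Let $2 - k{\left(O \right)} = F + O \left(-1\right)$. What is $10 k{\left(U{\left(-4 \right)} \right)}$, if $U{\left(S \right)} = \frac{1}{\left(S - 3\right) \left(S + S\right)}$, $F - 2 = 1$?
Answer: $- \frac{275}{28} \approx -9.8214$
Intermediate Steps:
$F = 3$ ($F = 2 + 1 = 3$)
$U{\left(S \right)} = \frac{1}{2 S \left(-3 + S\right)}$ ($U{\left(S \right)} = \frac{1}{\left(-3 + S\right) 2 S} = \frac{1}{2 S \left(-3 + S\right)}$)
$k{\left(O \right)} = -1 + O$ ($k{\left(O \right)} = 2 - \left(3 + O \left(-1\right)\right) = 2 - \left(3 - O\right) = 2 + \left(-3 + O\right) = -1 + O$)
$10 k{\left(U{\left(-4 \right)} \right)} = 10 \left(-1 + \frac{1}{2 \left(-4\right) \left(-3 - 4\right)}\right) = 10 \left(-1 + \frac{1}{2} \left(- \frac{1}{4}\right) \frac{1}{-7}\right) = 10 \left(-1 + \frac{1}{2} \left(- \frac{1}{4}\right) \left(- \frac{1}{7}\right)\right) = 10 \left(-1 + \frac{1}{56}\right) = 10 \left(- \frac{55}{56}\right) = - \frac{275}{28}$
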